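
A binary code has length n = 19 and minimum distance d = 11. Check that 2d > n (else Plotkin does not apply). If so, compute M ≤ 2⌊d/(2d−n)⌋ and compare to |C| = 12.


Plotkin bound M ≤ 6; given |C| = 12 > bound (violated).

Check applicability: 2d = 22, n = 19.
2d − n = 3 > 0, so Plotkin applies.
Compute d/(2d−n) = 11/3 ≈ 3.6667.
⌊d/(2d−n)⌋ = 3.
Plotkin bound: M ≤ 2·3 = 6.
Given |C| = 12, check: VIOLATED.
This |C| is above the Plotkin bound, so no binary code with n = 19, d = 11 and 12 codewords exists.


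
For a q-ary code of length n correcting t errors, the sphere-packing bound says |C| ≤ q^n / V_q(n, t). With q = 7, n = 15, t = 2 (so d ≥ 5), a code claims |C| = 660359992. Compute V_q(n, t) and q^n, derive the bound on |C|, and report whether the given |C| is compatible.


V_q(n, t) = 3871, q^n = 4747561509943, Hamming bound = 1226443169, |C| = 660359992 ≤ bound (satisfied).

Step 1: Compute V_q(n, t) = Σ_{j=0}^2 C(n, j) (q−1)^j.
  j = 0: C(15,0)·(6)^0 = 1·1 = 1.
  j = 1: C(15,1)·(6)^1 = 15·6 = 90.
  j = 2: C(15,2)·(6)^2 = 105·36 = 3780.
  V_q(n, t) = 1 + 90 + 3780 = 3871.
Step 2: q^n = 7^15 = 4747561509943.
Step 3: Hamming bound ⌊q^n / V_q(n,t)⌋ = ⌊4747561509943/3871⌋ = 1226443169.
Step 4: Compare |C| = 660359992 to 1226443169: satisfied.
The claimed |C| lies below the Hamming bound.


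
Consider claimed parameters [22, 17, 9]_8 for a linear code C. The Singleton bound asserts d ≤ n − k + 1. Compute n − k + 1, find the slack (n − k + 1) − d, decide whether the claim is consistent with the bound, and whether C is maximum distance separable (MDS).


Singleton RHS = n − k + 1 = 6, slack = -3, bound violated (no such code; not MDS).

Singleton bound: d ≤ n − k + 1.
Here n = 22, k = 17, so n − k + 1 = 6.
Given d = 9, check d ≤ 6: NO.
Slack = (n − k + 1) − d = -3.
The slack is negative: d = 9 exceeds n − k + 1 = 6 by 3, so the Singleton bound is violated and no linear [22, 17, 9]_8 code can exist. In particular it is not MDS (MDS requires d = n − k + 1 exactly).
Description: the claimed parameters are [22, 17, 9]_8; such a code would be impossible (violates the Singleton bound).


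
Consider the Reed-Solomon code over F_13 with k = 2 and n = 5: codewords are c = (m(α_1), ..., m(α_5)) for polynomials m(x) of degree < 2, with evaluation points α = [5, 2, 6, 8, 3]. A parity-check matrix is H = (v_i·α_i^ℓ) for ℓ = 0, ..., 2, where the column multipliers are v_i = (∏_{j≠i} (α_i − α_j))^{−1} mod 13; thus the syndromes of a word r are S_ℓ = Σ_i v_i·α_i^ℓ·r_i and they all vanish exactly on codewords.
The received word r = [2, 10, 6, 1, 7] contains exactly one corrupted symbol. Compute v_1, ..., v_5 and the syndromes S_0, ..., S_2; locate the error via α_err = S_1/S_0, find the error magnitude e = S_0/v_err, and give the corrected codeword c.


S = (1, 2, 4), error at position 2, error magnitude e = 7, c = [2, 3, 6, 1, 7].

Step 1: column multipliers v_i = (∏_{j≠i}(α_i − α_j))^{−1} mod 13.
  i = 1 (α = 5): (5−2)(5−6)(5−8)(5−3) = 3·(−1)·(−3)·2 = 18 ≡ 5, so v_1 = 5^{−1} = 8 (mod 13).
  i = 2 (α = 2): (2−5)(2−6)(2−8)(2−3) = (−3)·(−4)·(−6)·(−1) = 72 ≡ 7, so v_2 = 7^{−1} = 2 (mod 13).
  i = 3 (α = 6): (6−5)(6−2)(6−8)(6−3) = 1·4·(−2)·3 = −24 ≡ 2, so v_3 = 2^{−1} = 7 (mod 13).
  i = 4 (α = 8): (8−5)(8−2)(8−6)(8−3) = 3·6·2·5 = 180 ≡ 11, so v_4 = 11^{−1} = 6 (mod 13).
  i = 5 (α = 3): (3−5)(3−2)(3−6)(3−8) = (−2)·1·(−3)·(−5) = −30 ≡ 9, so v_5 = 9^{−1} = 3 (mod 13).
  v = [8, 2, 7, 6, 3].
Step 2: syndromes of r = [2, 10, 6, 1, 7] (all sums mod 13).
  S_0 = Σ v_i r_i = 8·2 + 2·10 + 7·6 + 6·1 + 3·7 = 105 ≡ 1.
  S_1 = Σ v_i α_i r_i = 8·5·2 + 2·2·10 + 7·6·6 + 6·8·1 + 3·3·7 = 483 ≡ 2.
  α_i^2 mod 13 = [12, 4, 10, 12, 9].
  S_2 = Σ v_i α_i^2 r_i = 8·12·2 + 2·4·10 + 7·10·6 + 6·12·1 + 3·9·7 = 953 ≡ 4.
  S = (1, 2, 4) ≠ 0, so r is not a codeword (an error is present).
Step 3: locate the error. For a single error e at position i, S_ℓ = v_i·e·α_i^ℓ, so α_err = S_1/S_0.
  S_0^{−1} = 1^{−1} = 1 (mod 13), so α_err = 2·1 = 2 ≡ 2 = α_2. Error position i = 2.
  Consistency check: S_2/S_1 = 4·7 = 28 ≡ 2 = α_err ✓ (single-error assumption holds).
Step 4: error magnitude e = S_0/v_2 = S_0·∏_{j≠2}(α_2 − α_j) = 1·7 = 7 ≡ 7 (mod 13).
Step 5: correct position 2: c_2 = r_2 − e = 10 − 7 ≡ 3 (mod 13). Hence c = [2, 3, 6, 1, 7].
  Check: interpolating c through the α_i gives m(x) = 8 + 4·x (degree < 2) with m(α_i) = c_i for every i, so c is indeed a codeword.


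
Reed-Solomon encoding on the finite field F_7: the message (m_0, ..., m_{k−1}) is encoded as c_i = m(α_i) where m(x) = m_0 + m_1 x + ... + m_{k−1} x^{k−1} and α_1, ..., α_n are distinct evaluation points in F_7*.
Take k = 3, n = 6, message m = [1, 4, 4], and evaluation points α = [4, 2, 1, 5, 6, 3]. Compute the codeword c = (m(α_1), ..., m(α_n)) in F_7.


c = [4, 4, 2, 2, 1, 0]

Message polynomial: m(x) = 1 + 4·x + 4·x^2 (mod 7).
For each evaluation point α_i, compute m(α_i) mod 7:
  α_1 = 4: Horner steps 4 → 6 → 4, so m(4) = 4.
  α_2 = 2: Horner steps 4 → 5 → 4, so m(2) = 4.
  α_3 = 1: Horner steps 4 → 1 → 2, so m(1) = 2.
  α_4 = 5: Horner steps 4 → 3 → 2, so m(5) = 2.
  α_5 = 6: Horner steps 4 → 0 → 1, so m(6) = 1.
  α_6 = 3: Horner steps 4 → 2 → 0, so m(3) = 0.
Codeword c = [4, 4, 2, 2, 1, 0] ∈ F_7^6.


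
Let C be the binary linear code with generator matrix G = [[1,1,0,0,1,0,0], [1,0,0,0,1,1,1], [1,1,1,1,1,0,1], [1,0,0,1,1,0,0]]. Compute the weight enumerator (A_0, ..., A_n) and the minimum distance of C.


Weight distribution: A_0 = 1, A_2 = 2, A_3 = 6, A_4 = 3, A_5 = 2, A_6 = 2. Minimum distance d = 2.

Enumerate all 2^4 = 16 messages m ∈ F_2^4.
For each, compute codeword c = mG in F_2^7, then tally its weight.
  m = 0000 → c = 0000000, weight = 0.
  m = 1000 → c = 1100100, weight = 3.
  m = 0100 → c = 1000111, weight = 4.
  m = 1100 → c = 0100011, weight = 3.
  m = 0010 → c = 1111101, weight = 6.
  m = 1010 → c = 0011001, weight = 3.
  m = 0110 → c = 0111010, weight = 4.
  m = 1110 → c = 1011110, weight = 5.
  m = 0001 → c = 1001100, weight = 3.
  m = 1001 → c = 0101000, weight = 2.
  m = 0101 → c = 0001011, weight = 3.
  m = 1101 → c = 1101111, weight = 6.
  m = 0011 → c = 0110001, weight = 3.
  m = 1011 → c = 1010101, weight = 4.
  m = 0111 → c = 1110110, weight = 5.
  m = 1111 → c = 0010010, weight = 2.
Tally weights:
  weight 0: 1 codewords.
  weight 2: 2 codewords.
  weight 3: 6 codewords.
  weight 4: 3 codewords.
  weight 5: 2 codewords.
  weight 6: 2 codewords.
Minimum distance d = smallest w > 0 with A_w > 0 = 2.
Sanity: Σ A_w = 16 = 2^4 = 16 ✓.


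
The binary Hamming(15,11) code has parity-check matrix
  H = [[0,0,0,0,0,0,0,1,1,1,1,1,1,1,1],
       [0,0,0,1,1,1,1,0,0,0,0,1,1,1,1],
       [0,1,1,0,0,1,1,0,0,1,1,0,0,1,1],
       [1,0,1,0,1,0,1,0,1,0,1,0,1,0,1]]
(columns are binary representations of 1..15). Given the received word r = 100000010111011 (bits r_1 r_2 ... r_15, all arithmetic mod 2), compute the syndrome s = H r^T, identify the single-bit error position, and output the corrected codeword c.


s = (0, 1, 0, 1)^T, error position = 5, corrected codeword c = 100010010111011

Compute s = H r^T mod 2 one row at a time:
  s_1 = 1 + 0 + 1 + 1 + 1 + 0 + 1 + 1 = 6 ≡ 0 (mod 2).
  s_2 = 0 + 0 + 0 + 0 + 1 + 0 + 1 + 1 = 3 ≡ 1 (mod 2).
  s_3 = 0 + 0 + 0 + 0 + 1 + 1 + 1 + 1 = 4 ≡ 0 (mod 2).
  s_4 = 1 + 0 + 0 + 0 + 0 + 1 + 0 + 1 = 3 ≡ 1 (mod 2).
s = (0, 1, 0, 1)^T — this equals column 5 of H (binary 0101), so error is at position 5.
Correct: flip bit 5 of r = 100000010111011 to get c = 100010010111011.


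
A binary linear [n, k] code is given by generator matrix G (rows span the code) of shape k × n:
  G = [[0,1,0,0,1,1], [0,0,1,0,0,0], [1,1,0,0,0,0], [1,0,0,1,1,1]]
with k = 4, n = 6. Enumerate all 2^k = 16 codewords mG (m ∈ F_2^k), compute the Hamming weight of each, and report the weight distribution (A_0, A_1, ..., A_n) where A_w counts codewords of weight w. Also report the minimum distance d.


Weight distribution: A_0 = 1, A_1 = 2, A_2 = 2, A_3 = 4, A_4 = 5, A_5 = 2. Minimum distance d = 1.

Enumerate all 2^4 = 16 messages m ∈ F_2^4.
For each, compute codeword c = mG in F_2^6, then tally its weight.
  m = 0000 → c = 000000, weight = 0.
  m = 1000 → c = 010011, weight = 3.
  m = 0100 → c = 001000, weight = 1.
  m = 1100 → c = 011011, weight = 4.
  m = 0010 → c = 110000, weight = 2.
  m = 1010 → c = 100011, weight = 3.
  m = 0110 → c = 111000, weight = 3.
  m = 1110 → c = 101011, weight = 4.
  m = 0001 → c = 100111, weight = 4.
  m = 1001 → c = 110100, weight = 3.
  m = 0101 → c = 101111, weight = 5.
  m = 1101 → c = 111100, weight = 4.
  m = 0011 → c = 010111, weight = 4.
  m = 1011 → c = 000100, weight = 1.
  m = 0111 → c = 011111, weight = 5.
  m = 1111 → c = 001100, weight = 2.
Tally weights:
  weight 0: 1 codewords.
  weight 1: 2 codewords.
  weight 2: 2 codewords.
  weight 3: 4 codewords.
  weight 4: 5 codewords.
  weight 5: 2 codewords.
Minimum distance d = smallest w > 0 with A_w > 0 = 1.
Sanity: Σ A_w = 16 = 2^4 = 16 ✓.


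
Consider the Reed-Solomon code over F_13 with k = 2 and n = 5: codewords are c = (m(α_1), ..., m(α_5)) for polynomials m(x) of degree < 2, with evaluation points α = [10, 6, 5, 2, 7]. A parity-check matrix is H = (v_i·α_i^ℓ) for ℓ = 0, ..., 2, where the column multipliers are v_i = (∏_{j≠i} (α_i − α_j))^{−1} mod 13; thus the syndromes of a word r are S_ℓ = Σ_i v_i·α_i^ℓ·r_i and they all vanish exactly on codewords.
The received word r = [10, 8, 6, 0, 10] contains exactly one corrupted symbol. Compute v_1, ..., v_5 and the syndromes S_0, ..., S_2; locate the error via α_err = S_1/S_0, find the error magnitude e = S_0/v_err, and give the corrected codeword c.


S = (6, 8, 2), error at position 1, error magnitude e = 7, c = [3, 8, 6, 0, 10].

Step 1: column multipliers v_i = (∏_{j≠i}(α_i − α_j))^{−1} mod 13.
  i = 1 (α = 10): (10−6)(10−5)(10−2)(10−7) = 4·5·8·3 = 480 ≡ 12, so v_1 = 12^{−1} = 12 (mod 13).
  i = 2 (α = 6): (6−10)(6−5)(6−2)(6−7) = (−4)·1·4·(−1) = 16 ≡ 3, so v_2 = 3^{−1} = 9 (mod 13).
  i = 3 (α = 5): (5−10)(5−6)(5−2)(5−7) = (−5)·(−1)·3·(−2) = −30 ≡ 9, so v_3 = 9^{−1} = 3 (mod 13).
  i = 4 (α = 2): (2−10)(2−6)(2−5)(2−7) = (−8)·(−4)·(−3)·(−5) = 480 ≡ 12, so v_4 = 12^{−1} = 12 (mod 13).
  i = 5 (α = 7): (7−10)(7−6)(7−5)(7−2) = (−3)·1·2·5 = −30 ≡ 9, so v_5 = 9^{−1} = 3 (mod 13).
  v = [12, 9, 3, 12, 3].
Step 2: syndromes of r = [10, 8, 6, 0, 10] (all sums mod 13).
  S_0 = Σ v_i r_i = 12·10 + 9·8 + 3·6 + 12·0 + 3·10 = 240 ≡ 6.
  S_1 = Σ v_i α_i r_i = 12·10·10 + 9·6·8 + 3·5·6 + 12·2·0 + 3·7·10 = 1932 ≡ 8.
  α_i^2 mod 13 = [9, 10, 12, 4, 10].
  S_2 = Σ v_i α_i^2 r_i = 12·9·10 + 9·10·8 + 3·12·6 + 12·4·0 + 3·10·10 = 2316 ≡ 2.
  S = (6, 8, 2) ≠ 0, so r is not a codeword (an error is present).
Step 3: locate the error. For a single error e at position i, S_ℓ = v_i·e·α_i^ℓ, so α_err = S_1/S_0.
  S_0^{−1} = 6^{−1} = 11 (mod 13), so α_err = 8·11 = 88 ≡ 10 = α_1. Error position i = 1.
  Consistency check: S_2/S_1 = 2·5 = 10 ≡ 10 = α_err ✓ (single-error assumption holds).
Step 4: error magnitude e = S_0/v_1 = S_0·∏_{j≠1}(α_1 − α_j) = 6·12 = 72 ≡ 7 (mod 13).
Step 5: correct position 1: c_1 = r_1 − e = 10 − 7 ≡ 3 (mod 13). Hence c = [3, 8, 6, 0, 10].
  Check: interpolating c through the α_i gives m(x) = 9 + 2·x (degree < 2) with m(α_i) = c_i for every i, so c is indeed a codeword.


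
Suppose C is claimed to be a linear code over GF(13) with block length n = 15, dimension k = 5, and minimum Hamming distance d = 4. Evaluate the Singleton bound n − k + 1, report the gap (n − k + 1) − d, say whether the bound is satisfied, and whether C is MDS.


Singleton RHS = n − k + 1 = 11, slack = 7, bound satisfied, not MDS.

Singleton bound: d ≤ n − k + 1.
Here n = 15, k = 5, so n − k + 1 = 11.
Given d = 4, check d ≤ 11: YES.
Slack = (n − k + 1) − d = 7.
The code is NOT MDS (slack = 7 > 0).
Description: the claimed parameters are [15, 5, 4]_13; such a code would be non-MDS.


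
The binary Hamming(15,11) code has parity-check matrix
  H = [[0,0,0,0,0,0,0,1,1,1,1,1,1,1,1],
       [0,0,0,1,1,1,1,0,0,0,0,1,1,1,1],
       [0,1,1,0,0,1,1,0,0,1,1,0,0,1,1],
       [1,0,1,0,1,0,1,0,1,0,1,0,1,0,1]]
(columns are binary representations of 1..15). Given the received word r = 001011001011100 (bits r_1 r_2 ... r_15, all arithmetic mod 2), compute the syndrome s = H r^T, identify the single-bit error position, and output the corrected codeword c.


s = (0, 0, 1, 1)^T, error position = 3, corrected codeword c = 000011001011100

Compute s = H r^T mod 2 one row at a time:
  s_1 = 0 + 1 + 0 + 1 + 1 + 1 + 0 + 0 = 4 ≡ 0 (mod 2).
  s_2 = 0 + 1 + 1 + 0 + 1 + 1 + 0 + 0 = 4 ≡ 0 (mod 2).
  s_3 = 0 + 1 + 1 + 0 + 0 + 1 + 0 + 0 = 3 ≡ 1 (mod 2).
  s_4 = 0 + 1 + 1 + 0 + 1 + 1 + 1 + 0 = 5 ≡ 1 (mod 2).
s = (0, 0, 1, 1)^T — this equals column 3 of H (binary 0011), so error is at position 3.
Correct: flip bit 3 of r = 001011001011100 to get c = 000011001011100.


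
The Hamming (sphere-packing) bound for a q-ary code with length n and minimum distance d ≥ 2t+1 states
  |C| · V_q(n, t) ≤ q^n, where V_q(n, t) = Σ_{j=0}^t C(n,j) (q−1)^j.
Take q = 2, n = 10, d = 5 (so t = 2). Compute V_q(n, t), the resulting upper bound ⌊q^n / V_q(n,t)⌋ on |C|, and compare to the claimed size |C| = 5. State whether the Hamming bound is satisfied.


V_q(n, t) = 56, q^n = 1024, Hamming bound = 18, |C| = 5 ≤ bound (satisfied).

Step 1: Compute V_q(n, t) = Σ_{j=0}^2 C(n, j) (q−1)^j.
  j = 0: C(10,0)·(1)^0 = 1·1 = 1.
  j = 1: C(10,1)·(1)^1 = 10·1 = 10.
  j = 2: C(10,2)·(1)^2 = 45·1 = 45.
  V_q(n, t) = 1 + 10 + 45 = 56.
Step 2: q^n = 2^10 = 1024.
Step 3: Hamming bound ⌊q^n / V_q(n,t)⌋ = ⌊1024/56⌋ = 18.
Step 4: Compare |C| = 5 to 18: satisfied.
The claimed |C| lies below the Hamming bound.


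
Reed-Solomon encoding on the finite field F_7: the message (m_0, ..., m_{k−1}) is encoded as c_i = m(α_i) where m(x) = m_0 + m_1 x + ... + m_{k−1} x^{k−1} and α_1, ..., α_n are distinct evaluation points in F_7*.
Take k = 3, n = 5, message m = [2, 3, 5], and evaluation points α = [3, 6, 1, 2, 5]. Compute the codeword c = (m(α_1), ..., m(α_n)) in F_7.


c = [0, 4, 3, 0, 2]

Message polynomial: m(x) = 2 + 3·x + 5·x^2 (mod 7).
For each evaluation point α_i, compute m(α_i) mod 7:
  α_1 = 3: Horner steps 5 → 4 → 0, so m(3) = 0.
  α_2 = 6: Horner steps 5 → 5 → 4, so m(6) = 4.
  α_3 = 1: Horner steps 5 → 1 → 3, so m(1) = 3.
  α_4 = 2: Horner steps 5 → 6 → 0, so m(2) = 0.
  α_5 = 5: Horner steps 5 → 0 → 2, so m(5) = 2.
Codeword c = [0, 4, 3, 0, 2] ∈ F_7^5.


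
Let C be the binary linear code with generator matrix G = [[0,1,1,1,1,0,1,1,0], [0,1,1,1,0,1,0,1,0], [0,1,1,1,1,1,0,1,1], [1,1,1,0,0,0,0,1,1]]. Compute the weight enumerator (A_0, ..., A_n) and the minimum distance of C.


Weight distribution: A_0 = 1, A_2 = 1, A_3 = 3, A_4 = 2, A_5 = 4, A_6 = 3, A_7 = 1, A_8 = 1. Minimum distance d = 2.

Enumerate all 2^4 = 16 messages m ∈ F_2^4.
For each, compute codeword c = mG in F_2^9, then tally its weight.
  m = 0000 → c = 000000000, weight = 0.
  m = 1000 → c = 011110110, weight = 6.
  m = 0100 → c = 011101010, weight = 5.
  m = 1100 → c = 000011100, weight = 3.
  m = 0010 → c = 011111011, weight = 7.
  m = 1010 → c = 000001101, weight = 3.
  m = 0110 → c = 000010001, weight = 2.
  m = 1110 → c = 011100111, weight = 6.
  m = 0001 → c = 111000011, weight = 5.
  m = 1001 → c = 100110101, weight = 5.
  m = 0101 → c = 100101001, weight = 4.
  m = 1101 → c = 111011111, weight = 8.
  m = 0011 → c = 100111000, weight = 4.
  m = 1011 → c = 111001110, weight = 6.
  m = 0111 → c = 111010010, weight = 5.
  m = 1111 → c = 100100100, weight = 3.
Tally weights:
  weight 0: 1 codewords.
  weight 2: 1 codewords.
  weight 3: 3 codewords.
  weight 4: 2 codewords.
  weight 5: 4 codewords.
  weight 6: 3 codewords.
  weight 7: 1 codewords.
  weight 8: 1 codewords.
Minimum distance d = smallest w > 0 with A_w > 0 = 2.
Sanity: Σ A_w = 16 = 2^4 = 16 ✓.


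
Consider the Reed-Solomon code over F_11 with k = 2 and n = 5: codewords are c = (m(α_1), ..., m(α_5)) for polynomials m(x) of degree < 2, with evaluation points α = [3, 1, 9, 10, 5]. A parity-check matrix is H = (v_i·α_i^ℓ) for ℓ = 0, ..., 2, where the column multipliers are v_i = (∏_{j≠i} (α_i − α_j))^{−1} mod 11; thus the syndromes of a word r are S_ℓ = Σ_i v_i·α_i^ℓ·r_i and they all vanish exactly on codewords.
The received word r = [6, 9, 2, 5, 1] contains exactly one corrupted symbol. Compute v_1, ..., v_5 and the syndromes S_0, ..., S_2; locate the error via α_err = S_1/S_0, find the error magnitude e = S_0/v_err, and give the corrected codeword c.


S = (5, 5, 5), error at position 2, error magnitude e = 9, c = [6, 0, 2, 5, 1].

Step 1: column multipliers v_i = (∏_{j≠i}(α_i − α_j))^{−1} mod 11.
  i = 1 (α = 3): (3−1)(3−9)(3−10)(3−5) = 2·(−6)·(−7)·(−2) = −168 ≡ 8, so v_1 = 8^{−1} = 7 (mod 11).
  i = 2 (α = 1): (1−3)(1−9)(1−10)(1−5) = (−2)·(−8)·(−9)·(−4) = 576 ≡ 4, so v_2 = 4^{−1} = 3 (mod 11).
  i = 3 (α = 9): (9−3)(9−1)(9−10)(9−5) = 6·8·(−1)·4 = −192 ≡ 6, so v_3 = 6^{−1} = 2 (mod 11).
  i = 4 (α = 10): (10−3)(10−1)(10−9)(10−5) = 7·9·1·5 = 315 ≡ 7, so v_4 = 7^{−1} = 8 (mod 11).
  i = 5 (α = 5): (5−3)(5−1)(5−9)(5−10) = 2·4·(−4)·(−5) = 160 ≡ 6, so v_5 = 6^{−1} = 2 (mod 11).
  v = [7, 3, 2, 8, 2].
Step 2: syndromes of r = [6, 9, 2, 5, 1] (all sums mod 11).
  S_0 = Σ v_i r_i = 7·6 + 3·9 + 2·2 + 8·5 + 2·1 = 115 ≡ 5.
  S_1 = Σ v_i α_i r_i = 7·3·6 + 3·1·9 + 2·9·2 + 8·10·5 + 2·5·1 = 599 ≡ 5.
  α_i^2 mod 11 = [9, 1, 4, 1, 3].
  S_2 = Σ v_i α_i^2 r_i = 7·9·6 + 3·1·9 + 2·4·2 + 8·1·5 + 2·3·1 = 467 ≡ 5.
  S = (5, 5, 5) ≠ 0, so r is not a codeword (an error is present).
Step 3: locate the error. For a single error e at position i, S_ℓ = v_i·e·α_i^ℓ, so α_err = S_1/S_0.
  S_0^{−1} = 5^{−1} = 9 (mod 11), so α_err = 5·9 = 45 ≡ 1 = α_2. Error position i = 2.
  Consistency check: S_2/S_1 = 5·9 = 45 ≡ 1 = α_err ✓ (single-error assumption holds).
Step 4: error magnitude e = S_0/v_2 = S_0·∏_{j≠2}(α_2 − α_j) = 5·4 = 20 ≡ 9 (mod 11).
Step 5: correct position 2: c_2 = r_2 − e = 9 − 9 ≡ 0 (mod 11). Hence c = [6, 0, 2, 5, 1].
  Check: interpolating c through the α_i gives m(x) = 8 + 3·x (degree < 2) with m(α_i) = c_i for every i, so c is indeed a codeword.


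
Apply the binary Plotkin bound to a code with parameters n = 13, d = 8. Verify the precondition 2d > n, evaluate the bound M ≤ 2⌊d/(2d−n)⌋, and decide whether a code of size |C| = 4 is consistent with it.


Plotkin bound M ≤ 4; given |C| = 4 ≤ bound (satisfied).

Check applicability: 2d = 16, n = 13.
2d − n = 3 > 0, so Plotkin applies.
Compute d/(2d−n) = 8/3 ≈ 2.6667.
⌊d/(2d−n)⌋ = 2.
Plotkin bound: M ≤ 2·2 = 4.
Given |C| = 4, check: satisfied.
This |C| is at the Plotkin bound.


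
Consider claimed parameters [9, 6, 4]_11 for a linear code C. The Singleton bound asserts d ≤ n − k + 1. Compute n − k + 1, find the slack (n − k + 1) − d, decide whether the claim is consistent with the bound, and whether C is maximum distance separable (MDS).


Singleton RHS = n − k + 1 = 4, slack = 0, bound satisfied, MDS.

Singleton bound: d ≤ n − k + 1.
Here n = 9, k = 6, so n − k + 1 = 4.
Given d = 4, check d ≤ 4: YES.
Slack = (n − k + 1) − d = 0.
The code is MDS (slack = 0).
Description: the claimed parameters are [9, 6, 4]_11; such a code would be MDS (meets Singleton bound).


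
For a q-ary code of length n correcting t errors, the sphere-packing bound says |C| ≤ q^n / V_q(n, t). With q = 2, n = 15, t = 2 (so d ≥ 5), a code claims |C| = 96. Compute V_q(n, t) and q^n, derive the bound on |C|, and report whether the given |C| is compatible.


V_q(n, t) = 121, q^n = 32768, Hamming bound = 270, |C| = 96 ≤ bound (satisfied).

Step 1: Compute V_q(n, t) = Σ_{j=0}^2 C(n, j) (q−1)^j.
  j = 0: C(15,0)·(1)^0 = 1·1 = 1.
  j = 1: C(15,1)·(1)^1 = 15·1 = 15.
  j = 2: C(15,2)·(1)^2 = 105·1 = 105.
  V_q(n, t) = 1 + 15 + 105 = 121.
Step 2: q^n = 2^15 = 32768.
Step 3: Hamming bound ⌊q^n / V_q(n,t)⌋ = ⌊32768/121⌋ = 270.
Step 4: Compare |C| = 96 to 270: satisfied.
The claimed |C| lies below the Hamming bound.


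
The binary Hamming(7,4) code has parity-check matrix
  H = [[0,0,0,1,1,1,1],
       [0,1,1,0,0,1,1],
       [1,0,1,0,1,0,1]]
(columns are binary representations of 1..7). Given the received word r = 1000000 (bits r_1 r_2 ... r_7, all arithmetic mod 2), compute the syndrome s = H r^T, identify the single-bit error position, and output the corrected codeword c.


s = (0, 0, 1)^T, error position = 1, corrected codeword c = 0000000

Compute s = H r^T mod 2 one row at a time:
  s_1 = 0 + 0 + 0 + 0 = 0 ≡ 0 (mod 2).
  s_2 = 0 + 0 + 0 + 0 = 0 ≡ 0 (mod 2).
  s_3 = 1 + 0 + 0 + 0 = 1 ≡ 1 (mod 2).
s = (0, 0, 1)^T — this equals column 1 of H (binary 001), so error is at position 1.
Correct: flip bit 1 of r = 1000000 to get c = 0000000.


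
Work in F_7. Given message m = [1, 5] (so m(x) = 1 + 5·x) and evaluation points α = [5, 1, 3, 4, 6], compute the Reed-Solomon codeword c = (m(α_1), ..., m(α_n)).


c = [5, 6, 2, 0, 3]

Message polynomial: m(x) = 1 + 5·x (mod 7).
For each evaluation point α_i, compute m(α_i) mod 7:
  α_1 = 5: Horner steps 5 → 5, so m(5) = 5.
  α_2 = 1: Horner steps 5 → 6, so m(1) = 6.
  α_3 = 3: Horner steps 5 → 2, so m(3) = 2.
  α_4 = 4: Horner steps 5 → 0, so m(4) = 0.
  α_5 = 6: Horner steps 5 → 3, so m(6) = 3.
Codeword c = [5, 6, 2, 0, 3] ∈ F_7^5.


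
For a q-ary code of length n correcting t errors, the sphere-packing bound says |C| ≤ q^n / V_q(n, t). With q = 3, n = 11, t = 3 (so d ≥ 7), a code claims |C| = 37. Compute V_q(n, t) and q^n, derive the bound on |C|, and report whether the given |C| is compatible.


V_q(n, t) = 1563, q^n = 177147, Hamming bound = 113, |C| = 37 ≤ bound (satisfied).

Step 1: Compute V_q(n, t) = Σ_{j=0}^3 C(n, j) (q−1)^j.
  j = 0: C(11,0)·(2)^0 = 1·1 = 1.
  j = 1: C(11,1)·(2)^1 = 11·2 = 22.
  j = 2: C(11,2)·(2)^2 = 55·4 = 220.
  j = 3: C(11,3)·(2)^3 = 165·8 = 1320.
  V_q(n, t) = 1 + 22 + 220 + 1320 = 1563.
Step 2: q^n = 3^11 = 177147.
Step 3: Hamming bound ⌊q^n / V_q(n,t)⌋ = ⌊177147/1563⌋ = 113.
Step 4: Compare |C| = 37 to 113: satisfied.
The claimed |C| lies below the Hamming bound.


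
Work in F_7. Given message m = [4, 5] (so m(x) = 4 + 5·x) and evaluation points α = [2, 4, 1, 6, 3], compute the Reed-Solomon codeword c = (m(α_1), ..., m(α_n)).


c = [0, 3, 2, 6, 5]

Message polynomial: m(x) = 4 + 5·x (mod 7).
For each evaluation point α_i, compute m(α_i) mod 7:
  α_1 = 2: Horner steps 5 → 0, so m(2) = 0.
  α_2 = 4: Horner steps 5 → 3, so m(4) = 3.
  α_3 = 1: Horner steps 5 → 2, so m(1) = 2.
  α_4 = 6: Horner steps 5 → 6, so m(6) = 6.
  α_5 = 3: Horner steps 5 → 5, so m(3) = 5.
Codeword c = [0, 3, 2, 6, 5] ∈ F_7^5.


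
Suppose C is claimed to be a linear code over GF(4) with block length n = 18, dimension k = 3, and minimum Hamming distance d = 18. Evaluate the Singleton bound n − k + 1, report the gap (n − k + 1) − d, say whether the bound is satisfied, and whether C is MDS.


Singleton RHS = n − k + 1 = 16, slack = -2, bound violated (no such code; not MDS).

Singleton bound: d ≤ n − k + 1.
Here n = 18, k = 3, so n − k + 1 = 16.
Given d = 18, check d ≤ 16: NO.
Slack = (n − k + 1) − d = -2.
The slack is negative: d = 18 exceeds n − k + 1 = 16 by 2, so the Singleton bound is violated and no linear [18, 3, 18]_4 code can exist. In particular it is not MDS (MDS requires d = n − k + 1 exactly).
Description: the claimed parameters are [18, 3, 18]_4; such a code would be impossible (violates the Singleton bound).


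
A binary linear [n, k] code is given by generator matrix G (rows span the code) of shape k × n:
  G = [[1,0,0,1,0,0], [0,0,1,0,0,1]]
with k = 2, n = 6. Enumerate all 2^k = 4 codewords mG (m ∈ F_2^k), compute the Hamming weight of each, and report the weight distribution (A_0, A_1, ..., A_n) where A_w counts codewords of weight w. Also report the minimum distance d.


Weight distribution: A_0 = 1, A_2 = 2, A_4 = 1. Minimum distance d = 2.

Enumerate all 2^2 = 4 messages m ∈ F_2^2.
For each, compute codeword c = mG in F_2^6, then tally its weight.
  m = 00 → c = 000000, weight = 0.
  m = 10 → c = 100100, weight = 2.
  m = 01 → c = 001001, weight = 2.
  m = 11 → c = 101101, weight = 4.
Tally weights:
  weight 0: 1 codewords.
  weight 2: 2 codewords.
  weight 4: 1 codewords.
Minimum distance d = smallest w > 0 with A_w > 0 = 2.
Sanity: Σ A_w = 4 = 2^2 = 4 ✓.


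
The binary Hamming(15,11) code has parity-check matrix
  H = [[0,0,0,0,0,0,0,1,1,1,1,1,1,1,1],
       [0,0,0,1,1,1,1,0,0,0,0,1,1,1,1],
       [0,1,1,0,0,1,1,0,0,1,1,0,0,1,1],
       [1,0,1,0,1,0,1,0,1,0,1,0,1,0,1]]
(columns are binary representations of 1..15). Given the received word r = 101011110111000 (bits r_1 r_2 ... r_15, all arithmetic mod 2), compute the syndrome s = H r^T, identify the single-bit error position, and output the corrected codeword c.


s = (0, 0, 1, 1)^T, error position = 3, corrected codeword c = 100011110111000

Compute s = H r^T mod 2 one row at a time:
  s_1 = 1 + 0 + 1 + 1 + 1 + 0 + 0 + 0 = 4 ≡ 0 (mod 2).
  s_2 = 0 + 1 + 1 + 1 + 1 + 0 + 0 + 0 = 4 ≡ 0 (mod 2).
  s_3 = 0 + 1 + 1 + 1 + 1 + 1 + 0 + 0 = 5 ≡ 1 (mod 2).
  s_4 = 1 + 1 + 1 + 1 + 0 + 1 + 0 + 0 = 5 ≡ 1 (mod 2).
s = (0, 0, 1, 1)^T — this equals column 3 of H (binary 0011), so error is at position 3.
Correct: flip bit 3 of r = 101011110111000 to get c = 100011110111000.


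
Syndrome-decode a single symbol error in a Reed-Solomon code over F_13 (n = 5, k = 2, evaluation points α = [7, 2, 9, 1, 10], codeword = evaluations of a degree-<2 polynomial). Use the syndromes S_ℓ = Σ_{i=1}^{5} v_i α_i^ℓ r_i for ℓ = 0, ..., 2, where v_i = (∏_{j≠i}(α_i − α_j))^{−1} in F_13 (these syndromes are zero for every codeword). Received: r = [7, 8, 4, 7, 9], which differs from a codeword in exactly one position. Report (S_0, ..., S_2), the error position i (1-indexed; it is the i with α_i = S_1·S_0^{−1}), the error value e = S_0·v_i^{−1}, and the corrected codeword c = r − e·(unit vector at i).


S = (10, 10, 10), error at position 4, error magnitude e = 4, c = [7, 8, 4, 3, 9].

Step 1: column multipliers v_i = (∏_{j≠i}(α_i − α_j))^{−1} mod 13.
  i = 1 (α = 7): (7−2)(7−9)(7−1)(7−10) = 5·(−2)·6·(−3) = 180 ≡ 11, so v_1 = 11^{−1} = 6 (mod 13).
  i = 2 (α = 2): (2−7)(2−9)(2−1)(2−10) = (−5)·(−7)·1·(−8) = −280 ≡ 6, so v_2 = 6^{−1} = 11 (mod 13).
  i = 3 (α = 9): (9−7)(9−2)(9−1)(9−10) = 2·7·8·(−1) = −112 ≡ 5, so v_3 = 5^{−1} = 8 (mod 13).
  i = 4 (α = 1): (1−7)(1−2)(1−9)(1−10) = (−6)·(−1)·(−8)·(−9) = 432 ≡ 3, so v_4 = 3^{−1} = 9 (mod 13).
  i = 5 (α = 10): (10−7)(10−2)(10−9)(10−1) = 3·8·1·9 = 216 ≡ 8, so v_5 = 8^{−1} = 5 (mod 13).
  v = [6, 11, 8, 9, 5].
Step 2: syndromes of r = [7, 8, 4, 7, 9] (all sums mod 13).
  S_0 = Σ v_i r_i = 6·7 + 11·8 + 8·4 + 9·7 + 5·9 = 270 ≡ 10.
  S_1 = Σ v_i α_i r_i = 6·7·7 + 11·2·8 + 8·9·4 + 9·1·7 + 5·10·9 = 1271 ≡ 10.
  α_i^2 mod 13 = [10, 4, 3, 1, 9].
  S_2 = Σ v_i α_i^2 r_i = 6·10·7 + 11·4·8 + 8·3·4 + 9·1·7 + 5·9·9 = 1336 ≡ 10.
  S = (10, 10, 10) ≠ 0, so r is not a codeword (an error is present).
Step 3: locate the error. For a single error e at position i, S_ℓ = v_i·e·α_i^ℓ, so α_err = S_1/S_0.
  S_0^{−1} = 10^{−1} = 4 (mod 13), so α_err = 10·4 = 40 ≡ 1 = α_4. Error position i = 4.
  Consistency check: S_2/S_1 = 10·4 = 40 ≡ 1 = α_err ✓ (single-error assumption holds).
Step 4: error magnitude e = S_0/v_4 = S_0·∏_{j≠4}(α_4 − α_j) = 10·3 = 30 ≡ 4 (mod 13).
Step 5: correct position 4: c_4 = r_4 − e = 7 − 4 ≡ 3 (mod 13). Hence c = [7, 8, 4, 3, 9].
  Check: interpolating c through the α_i gives m(x) = 11 + 5·x (degree < 2) with m(α_i) = c_i for every i, so c is indeed a codeword.


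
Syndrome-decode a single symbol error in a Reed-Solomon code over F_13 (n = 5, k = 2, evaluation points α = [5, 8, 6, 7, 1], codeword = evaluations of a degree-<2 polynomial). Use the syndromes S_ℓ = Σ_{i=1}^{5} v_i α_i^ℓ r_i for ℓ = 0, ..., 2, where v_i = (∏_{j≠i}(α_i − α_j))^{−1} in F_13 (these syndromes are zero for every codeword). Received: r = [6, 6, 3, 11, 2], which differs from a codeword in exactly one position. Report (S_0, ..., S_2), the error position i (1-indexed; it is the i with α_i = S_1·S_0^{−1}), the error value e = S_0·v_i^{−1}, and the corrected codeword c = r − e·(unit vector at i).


S = (12, 8, 1), error at position 1, error magnitude e = 11, c = [8, 6, 3, 11, 2].

Step 1: column multipliers v_i = (∏_{j≠i}(α_i − α_j))^{−1} mod 13.
  i = 1 (α = 5): (5−8)(5−6)(5−7)(5−1) = (−3)·(−1)·(−2)·4 = −24 ≡ 2, so v_1 = 2^{−1} = 7 (mod 13).
  i = 2 (α = 8): (8−5)(8−6)(8−7)(8−1) = 3·2·1·7 = 42 ≡ 3, so v_2 = 3^{−1} = 9 (mod 13).
  i = 3 (α = 6): (6−5)(6−8)(6−7)(6−1) = 1·(−2)·(−1)·5 = 10 ≡ 10, so v_3 = 10^{−1} = 4 (mod 13).
  i = 4 (α = 7): (7−5)(7−8)(7−6)(7−1) = 2·(−1)·1·6 = −12 ≡ 1, so v_4 = 1^{−1} = 1 (mod 13).
  i = 5 (α = 1): (1−5)(1−8)(1−6)(1−7) = (−4)·(−7)·(−5)·(−6) = 840 ≡ 8, so v_5 = 8^{−1} = 5 (mod 13).
  v = [7, 9, 4, 1, 5].
Step 2: syndromes of r = [6, 6, 3, 11, 2] (all sums mod 13).
  S_0 = Σ v_i r_i = 7·6 + 9·6 + 4·3 + 1·11 + 5·2 = 129 ≡ 12.
  S_1 = Σ v_i α_i r_i = 7·5·6 + 9·8·6 + 4·6·3 + 1·7·11 + 5·1·2 = 801 ≡ 8.
  α_i^2 mod 13 = [12, 12, 10, 10, 1].
  S_2 = Σ v_i α_i^2 r_i = 7·12·6 + 9·12·6 + 4·10·3 + 1·10·11 + 5·1·2 = 1392 ≡ 1.
  S = (12, 8, 1) ≠ 0, so r is not a codeword (an error is present).
Step 3: locate the error. For a single error e at position i, S_ℓ = v_i·e·α_i^ℓ, so α_err = S_1/S_0.
  S_0^{−1} = 12^{−1} = 12 (mod 13), so α_err = 8·12 = 96 ≡ 5 = α_1. Error position i = 1.
  Consistency check: S_2/S_1 = 1·5 = 5 ≡ 5 = α_err ✓ (single-error assumption holds).
Step 4: error magnitude e = S_0/v_1 = S_0·∏_{j≠1}(α_1 − α_j) = 12·2 = 24 ≡ 11 (mod 13).
Step 5: correct position 1: c_1 = r_1 − e = 6 − 11 ≡ 8 (mod 13). Hence c = [8, 6, 3, 11, 2].
  Check: interpolating c through the α_i gives m(x) = 7 + 8·x (degree < 2) with m(α_i) = c_i for every i, so c is indeed a codeword.


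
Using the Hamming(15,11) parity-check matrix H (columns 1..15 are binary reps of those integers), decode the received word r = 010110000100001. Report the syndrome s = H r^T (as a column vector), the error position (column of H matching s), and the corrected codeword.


s = (0, 1, 1, 0)^T, error position = 6, corrected codeword c = 010111000100001

Compute s = H r^T mod 2 one row at a time:
  s_1 = 0 + 0 + 1 + 0 + 0 + 0 + 0 + 1 = 2 ≡ 0 (mod 2).
  s_2 = 1 + 1 + 0 + 0 + 0 + 0 + 0 + 1 = 3 ≡ 1 (mod 2).
  s_3 = 1 + 0 + 0 + 0 + 1 + 0 + 0 + 1 = 3 ≡ 1 (mod 2).
  s_4 = 0 + 0 + 1 + 0 + 0 + 0 + 0 + 1 = 2 ≡ 0 (mod 2).
s = (0, 1, 1, 0)^T — this equals column 6 of H (binary 0110), so error is at position 6.
Correct: flip bit 6 of r = 010110000100001 to get c = 010111000100001.


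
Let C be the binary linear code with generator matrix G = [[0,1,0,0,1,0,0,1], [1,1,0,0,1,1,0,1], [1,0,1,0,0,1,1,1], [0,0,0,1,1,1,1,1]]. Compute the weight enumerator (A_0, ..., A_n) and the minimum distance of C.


Weight distribution: A_0 = 1, A_2 = 1, A_3 = 2, A_4 = 5, A_5 = 6, A_6 = 1. Minimum distance d = 2.

Enumerate all 2^4 = 16 messages m ∈ F_2^4.
For each, compute codeword c = mG in F_2^8, then tally its weight.
  m = 0000 → c = 00000000, weight = 0.
  m = 1000 → c = 01001001, weight = 3.
  m = 0100 → c = 11001101, weight = 5.
  m = 1100 → c = 10000100, weight = 2.
  m = 0010 → c = 10100111, weight = 5.
  m = 1010 → c = 11101110, weight = 6.
  m = 0110 → c = 01101010, weight = 4.
  m = 1110 → c = 00100011, weight = 3.
  m = 0001 → c = 00011111, weight = 5.
  m = 1001 → c = 01010110, weight = 4.
  m = 0101 → c = 11010010, weight = 4.
  m = 1101 → c = 10011011, weight = 5.
  m = 0011 → c = 10111000, weight = 4.
  m = 1011 → c = 11110001, weight = 5.
  m = 0111 → c = 01110101, weight = 5.
  m = 1111 → c = 00111100, weight = 4.
Tally weights:
  weight 0: 1 codewords.
  weight 2: 1 codewords.
  weight 3: 2 codewords.
  weight 4: 5 codewords.
  weight 5: 6 codewords.
  weight 6: 1 codewords.
Minimum distance d = smallest w > 0 with A_w > 0 = 2.
Sanity: Σ A_w = 16 = 2^4 = 16 ✓.


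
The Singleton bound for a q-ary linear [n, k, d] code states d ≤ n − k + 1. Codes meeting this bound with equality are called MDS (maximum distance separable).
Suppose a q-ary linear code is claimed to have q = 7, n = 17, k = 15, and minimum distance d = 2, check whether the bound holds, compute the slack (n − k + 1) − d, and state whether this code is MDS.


Singleton RHS = n − k + 1 = 3, slack = 1, bound satisfied, not MDS.

Singleton bound: d ≤ n − k + 1.
Here n = 17, k = 15, so n − k + 1 = 3.
Given d = 2, check d ≤ 3: YES.
Slack = (n − k + 1) − d = 1.
The code is NOT MDS (slack = 1 > 0).
Description: the claimed parameters are [17, 15, 2]_7; such a code would be non-MDS.


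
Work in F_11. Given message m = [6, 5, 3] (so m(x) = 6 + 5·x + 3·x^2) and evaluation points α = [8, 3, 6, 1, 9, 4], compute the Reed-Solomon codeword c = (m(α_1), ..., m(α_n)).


c = [7, 4, 1, 3, 8, 8]

Message polynomial: m(x) = 6 + 5·x + 3·x^2 (mod 11).
For each evaluation point α_i, compute m(α_i) mod 11:
  α_1 = 8: Horner steps 3 → 7 → 7, so m(8) = 7.
  α_2 = 3: Horner steps 3 → 3 → 4, so m(3) = 4.
  α_3 = 6: Horner steps 3 → 1 → 1, so m(6) = 1.
  α_4 = 1: Horner steps 3 → 8 → 3, so m(1) = 3.
  α_5 = 9: Horner steps 3 → 10 → 8, so m(9) = 8.
  α_6 = 4: Horner steps 3 → 6 → 8, so m(4) = 8.
Codeword c = [7, 4, 1, 3, 8, 8] ∈ F_11^6.


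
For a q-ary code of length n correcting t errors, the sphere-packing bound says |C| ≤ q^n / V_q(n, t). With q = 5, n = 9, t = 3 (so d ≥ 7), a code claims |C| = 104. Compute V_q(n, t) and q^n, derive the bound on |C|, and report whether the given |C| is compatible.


V_q(n, t) = 5989, q^n = 1953125, Hamming bound = 326, |C| = 104 ≤ bound (satisfied).

Step 1: Compute V_q(n, t) = Σ_{j=0}^3 C(n, j) (q−1)^j.
  j = 0: C(9,0)·(4)^0 = 1·1 = 1.
  j = 1: C(9,1)·(4)^1 = 9·4 = 36.
  j = 2: C(9,2)·(4)^2 = 36·16 = 576.
  j = 3: C(9,3)·(4)^3 = 84·64 = 5376.
  V_q(n, t) = 1 + 36 + 576 + 5376 = 5989.
Step 2: q^n = 5^9 = 1953125.
Step 3: Hamming bound ⌊q^n / V_q(n,t)⌋ = ⌊1953125/5989⌋ = 326.
Step 4: Compare |C| = 104 to 326: satisfied.
The claimed |C| lies below the Hamming bound.


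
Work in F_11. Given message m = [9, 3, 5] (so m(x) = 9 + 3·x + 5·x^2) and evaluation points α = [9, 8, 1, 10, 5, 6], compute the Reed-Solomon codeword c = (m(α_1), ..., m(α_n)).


c = [1, 1, 6, 0, 6, 9]

Message polynomial: m(x) = 9 + 3·x + 5·x^2 (mod 11).
For each evaluation point α_i, compute m(α_i) mod 11:
  α_1 = 9: Horner steps 5 → 4 → 1, so m(9) = 1.
  α_2 = 8: Horner steps 5 → 10 → 1, so m(8) = 1.
  α_3 = 1: Horner steps 5 → 8 → 6, so m(1) = 6.
  α_4 = 10: Horner steps 5 → 9 → 0, so m(10) = 0.
  α_5 = 5: Horner steps 5 → 6 → 6, so m(5) = 6.
  α_6 = 6: Horner steps 5 → 0 → 9, so m(6) = 9.
Codeword c = [1, 1, 6, 0, 6, 9] ∈ F_11^6.


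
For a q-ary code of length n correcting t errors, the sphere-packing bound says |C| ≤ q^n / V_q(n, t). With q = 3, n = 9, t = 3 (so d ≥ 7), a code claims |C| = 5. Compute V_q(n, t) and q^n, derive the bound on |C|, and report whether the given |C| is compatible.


V_q(n, t) = 835, q^n = 19683, Hamming bound = 23, |C| = 5 ≤ bound (satisfied).

Step 1: Compute V_q(n, t) = Σ_{j=0}^3 C(n, j) (q−1)^j.
  j = 0: C(9,0)·(2)^0 = 1·1 = 1.
  j = 1: C(9,1)·(2)^1 = 9·2 = 18.
  j = 2: C(9,2)·(2)^2 = 36·4 = 144.
  j = 3: C(9,3)·(2)^3 = 84·8 = 672.
  V_q(n, t) = 1 + 18 + 144 + 672 = 835.
Step 2: q^n = 3^9 = 19683.
Step 3: Hamming bound ⌊q^n / V_q(n,t)⌋ = ⌊19683/835⌋ = 23.
Step 4: Compare |C| = 5 to 23: satisfied.
The claimed |C| lies below the Hamming bound.


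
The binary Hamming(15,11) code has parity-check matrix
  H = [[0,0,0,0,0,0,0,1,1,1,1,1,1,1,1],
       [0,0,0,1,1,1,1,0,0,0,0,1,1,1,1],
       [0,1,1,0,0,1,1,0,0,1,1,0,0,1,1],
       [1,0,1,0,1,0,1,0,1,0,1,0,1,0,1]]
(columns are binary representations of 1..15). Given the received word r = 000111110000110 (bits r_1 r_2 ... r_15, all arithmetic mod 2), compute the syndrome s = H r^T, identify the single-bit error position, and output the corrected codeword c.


s = (1, 0, 1, 1)^T, error position = 11, corrected codeword c = 000111110010110

Compute s = H r^T mod 2 one row at a time:
  s_1 = 1 + 0 + 0 + 0 + 0 + 1 + 1 + 0 = 3 ≡ 1 (mod 2).
  s_2 = 1 + 1 + 1 + 1 + 0 + 1 + 1 + 0 = 6 ≡ 0 (mod 2).
  s_3 = 0 + 0 + 1 + 1 + 0 + 0 + 1 + 0 = 3 ≡ 1 (mod 2).
  s_4 = 0 + 0 + 1 + 1 + 0 + 0 + 1 + 0 = 3 ≡ 1 (mod 2).
s = (1, 0, 1, 1)^T — this equals column 11 of H (binary 1011), so error is at position 11.
Correct: flip bit 11 of r = 000111110000110 to get c = 000111110010110.


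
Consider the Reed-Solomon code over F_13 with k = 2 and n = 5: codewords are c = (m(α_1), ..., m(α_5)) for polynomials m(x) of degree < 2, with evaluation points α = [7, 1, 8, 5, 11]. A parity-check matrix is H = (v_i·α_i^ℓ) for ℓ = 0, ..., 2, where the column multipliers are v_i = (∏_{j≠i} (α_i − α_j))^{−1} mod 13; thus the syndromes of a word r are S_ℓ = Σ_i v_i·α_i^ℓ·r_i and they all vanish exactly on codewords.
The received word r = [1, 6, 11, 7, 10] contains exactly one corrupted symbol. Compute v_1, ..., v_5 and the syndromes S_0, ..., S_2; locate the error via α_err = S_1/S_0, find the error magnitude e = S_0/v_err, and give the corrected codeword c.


S = (12, 2, 9), error at position 5, error magnitude e = 8, c = [1, 6, 11, 7, 2].

Step 1: column multipliers v_i = (∏_{j≠i}(α_i − α_j))^{−1} mod 13.
  i = 1 (α = 7): (7−1)(7−8)(7−5)(7−11) = 6·(−1)·2·(−4) = 48 ≡ 9, so v_1 = 9^{−1} = 3 (mod 13).
  i = 2 (α = 1): (1−7)(1−8)(1−5)(1−11) = (−6)·(−7)·(−4)·(−10) = 1680 ≡ 3, so v_2 = 3^{−1} = 9 (mod 13).
  i = 3 (α = 8): (8−7)(8−1)(8−5)(8−11) = 1·7·3·(−3) = −63 ≡ 2, so v_3 = 2^{−1} = 7 (mod 13).
  i = 4 (α = 5): (5−7)(5−1)(5−8)(5−11) = (−2)·4·(−3)·(−6) = −144 ≡ 12, so v_4 = 12^{−1} = 12 (mod 13).
  i = 5 (α = 11): (11−7)(11−1)(11−8)(11−5) = 4·10·3·6 = 720 ≡ 5, so v_5 = 5^{−1} = 8 (mod 13).
  v = [3, 9, 7, 12, 8].
Step 2: syndromes of r = [1, 6, 11, 7, 10] (all sums mod 13).
  S_0 = Σ v_i r_i = 3·1 + 9·6 + 7·11 + 12·7 + 8·10 = 298 ≡ 12.
  S_1 = Σ v_i α_i r_i = 3·7·1 + 9·1·6 + 7·8·11 + 12·5·7 + 8·11·10 = 1991 ≡ 2.
  α_i^2 mod 13 = [10, 1, 12, 12, 4].
  S_2 = Σ v_i α_i^2 r_i = 3·10·1 + 9·1·6 + 7·12·11 + 12·12·7 + 8·4·10 = 2336 ≡ 9.
  S = (12, 2, 9) ≠ 0, so r is not a codeword (an error is present).
Step 3: locate the error. For a single error e at position i, S_ℓ = v_i·e·α_i^ℓ, so α_err = S_1/S_0.
  S_0^{−1} = 12^{−1} = 12 (mod 13), so α_err = 2·12 = 24 ≡ 11 = α_5. Error position i = 5.
  Consistency check: S_2/S_1 = 9·7 = 63 ≡ 11 = α_err ✓ (single-error assumption holds).
Step 4: error magnitude e = S_0/v_5 = S_0·∏_{j≠5}(α_5 − α_j) = 12·5 = 60 ≡ 8 (mod 13).
Step 5: correct position 5: c_5 = r_5 − e = 10 − 8 ≡ 2 (mod 13). Hence c = [1, 6, 11, 7, 2].
  Check: interpolating c through the α_i gives m(x) = 9 + 10·x (degree < 2) with m(α_i) = c_i for every i, so c is indeed a codeword.
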